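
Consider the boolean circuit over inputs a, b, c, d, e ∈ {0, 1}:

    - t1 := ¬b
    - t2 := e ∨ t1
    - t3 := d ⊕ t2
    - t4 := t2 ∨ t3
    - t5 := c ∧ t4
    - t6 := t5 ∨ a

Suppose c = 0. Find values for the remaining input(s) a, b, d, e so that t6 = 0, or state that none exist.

a=0, b=0, d=0, e=1

t6 = t5 ∨ a must be 0, so both t5 = 0 and a = 0.
Check with c = 0 and a=0, b=0, d=0, e=1:
t1 = ¬b = ¬0 = 1
t2 = e ∨ t1 = 1 ∨ 1 = 1
t3 = d ⊕ t2 = 0 ⊕ 1 = 1
t4 = t2 ∨ t3 = 1 ∨ 1 = 1
t5 = c ∧ t4 = 0 ∧ 1 = 0
t6 = t5 ∨ a = 0 ∨ 0 = 0
So t6 = 0.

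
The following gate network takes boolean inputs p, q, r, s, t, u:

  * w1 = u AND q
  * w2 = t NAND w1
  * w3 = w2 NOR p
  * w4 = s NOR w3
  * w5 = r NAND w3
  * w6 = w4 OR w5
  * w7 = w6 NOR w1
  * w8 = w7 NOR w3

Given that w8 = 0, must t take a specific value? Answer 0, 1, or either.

w8 = w7 NOR w3 must be 0, so at least one of w7, w3 is 1.
Every assignment with w8 = 0 has t = 1; there are 4 such assignment(s).
  p=0, q=1, r=0, s=0, t=1, u=1
  p=0, q=1, r=0, s=1, t=1, u=1
  p=0, q=1, r=1, s=0, t=1, u=1
  p=0, q=1, r=1, s=1, t=1, u=1

1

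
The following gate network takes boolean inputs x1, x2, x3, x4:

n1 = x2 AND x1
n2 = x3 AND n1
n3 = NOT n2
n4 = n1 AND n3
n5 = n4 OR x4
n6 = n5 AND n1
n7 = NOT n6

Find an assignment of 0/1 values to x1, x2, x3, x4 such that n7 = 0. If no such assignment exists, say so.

x1=1, x2=1, x3=0, x4=1

Check with x1=1, x2=1, x3=0, x4=1:
n1 = x2 AND x1 = 1 AND 1 = 1
n2 = x3 AND n1 = 0 AND 1 = 0
n3 = NOT n2 = NOT 0 = 1
n4 = n1 AND n3 = 1 AND 1 = 1
n5 = n4 OR x4 = 1 OR 1 = 1
n6 = n5 AND n1 = 1 AND 1 = 1
n7 = NOT n6 = NOT 1 = 0
So n7 = 0 as required.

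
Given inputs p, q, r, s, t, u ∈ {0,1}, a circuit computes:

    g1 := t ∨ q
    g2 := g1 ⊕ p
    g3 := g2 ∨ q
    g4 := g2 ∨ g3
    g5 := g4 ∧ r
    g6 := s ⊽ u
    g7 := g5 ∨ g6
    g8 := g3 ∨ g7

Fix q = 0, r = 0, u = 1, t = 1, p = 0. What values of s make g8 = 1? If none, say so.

s=0

g8 = g3 ∨ g7 must be 1, so at least one of g3, g7 is 1.
Check with q = 0, r = 0, u = 1, t = 1, p = 0 and s=0:
g1 = t ∨ q = 1 ∨ 0 = 1
g2 = g1 ⊕ p = 1 ⊕ 0 = 1
g3 = g2 ∨ q = 1 ∨ 0 = 1
g4 = g2 ∨ g3 = 1 ∨ 1 = 1
g5 = g4 ∧ r = 1 ∧ 0 = 0
g6 = s ⊽ u = 0 ⊽ 1 = 0
g7 = g5 ∨ g6 = 0 ∨ 0 = 0
g8 = g3 ∨ g7 = 1 ∨ 0 = 1
So g8 = 1.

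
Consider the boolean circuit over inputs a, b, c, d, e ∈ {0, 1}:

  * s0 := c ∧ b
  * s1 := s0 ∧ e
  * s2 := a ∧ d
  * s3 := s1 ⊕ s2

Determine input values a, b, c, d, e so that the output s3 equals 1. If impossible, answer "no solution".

s3 = s1 ⊕ s2 must be 1, so s1 and s2 differ.
Check with a=1 b=1 c=0 d=1 e=1:
s0 = c ∧ b = 0 ∧ 1 = 0
s1 = s0 ∧ e = 0 ∧ 1 = 0
s2 = a ∧ d = 1 ∧ 1 = 1
s3 = s1 ⊕ s2 = 0 ⊕ 1 = 1
So s3 = 1 as required.

a=1 b=1 c=0 d=1 e=1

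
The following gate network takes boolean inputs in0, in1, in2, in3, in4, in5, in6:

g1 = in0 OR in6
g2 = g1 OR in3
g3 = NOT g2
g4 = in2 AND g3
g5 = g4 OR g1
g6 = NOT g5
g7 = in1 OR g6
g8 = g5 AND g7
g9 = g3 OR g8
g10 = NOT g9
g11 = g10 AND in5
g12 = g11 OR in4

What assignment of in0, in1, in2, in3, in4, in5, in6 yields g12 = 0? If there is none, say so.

Check with in0=0 in1=0 in2=1 in3=1 in4=0 in5=0 in6=1:
g1 = in0 OR in6 = 0 OR 1 = 1
g2 = g1 OR in3 = 1 OR 1 = 1
g3 = NOT g2 = NOT 1 = 0
g4 = in2 AND g3 = 1 AND 0 = 0
g5 = g4 OR g1 = 0 OR 1 = 1
g6 = NOT g5 = NOT 1 = 0
g7 = in1 OR g6 = 0 OR 0 = 0
g8 = g5 AND g7 = 1 AND 0 = 0
g9 = g3 OR g8 = 0 OR 0 = 0
g10 = NOT g9 = NOT 0 = 1
g11 = g10 AND in5 = 1 AND 0 = 0
g12 = g11 OR in4 = 0 OR 0 = 0
So g12 = 0 as required.

in0=0 in1=0 in2=1 in3=1 in4=0 in5=0 in6=1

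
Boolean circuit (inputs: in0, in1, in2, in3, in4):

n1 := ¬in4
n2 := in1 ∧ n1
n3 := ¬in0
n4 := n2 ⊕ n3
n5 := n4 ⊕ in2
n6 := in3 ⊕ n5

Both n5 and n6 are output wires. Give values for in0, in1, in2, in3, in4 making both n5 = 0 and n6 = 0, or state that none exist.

in0=1, in1=0, in2=0, in3=0, in4=1

Check with in0=1, in1=0, in2=0, in3=0, in4=1:
n1 = ¬in4 = ¬1 = 0
n2 = in1 ∧ n1 = 0 ∧ 0 = 0
n3 = ¬in0 = ¬1 = 0
n4 = n2 ⊕ n3 = 0 ⊕ 0 = 0
n5 = n4 ⊕ in2 = 0 ⊕ 0 = 0
n6 = in3 ⊕ n5 = 0 ⊕ 0 = 0
So n5 = 0 and n6 = 0.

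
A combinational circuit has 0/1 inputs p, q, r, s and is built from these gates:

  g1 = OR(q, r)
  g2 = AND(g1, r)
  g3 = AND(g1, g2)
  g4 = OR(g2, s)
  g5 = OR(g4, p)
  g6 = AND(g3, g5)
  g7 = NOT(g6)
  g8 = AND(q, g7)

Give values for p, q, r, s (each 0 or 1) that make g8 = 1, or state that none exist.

p=1 q=1 r=0 s=0

Check with p=1 q=1 r=0 s=0:
g1 = OR(q, r) = OR(1, 0) = 1
g2 = AND(g1, r) = AND(1, 0) = 0
g3 = AND(g1, g2) = AND(1, 0) = 0
g4 = OR(g2, s) = OR(0, 0) = 0
g5 = OR(g4, p) = OR(0, 1) = 1
g6 = AND(g3, g5) = AND(0, 1) = 0
g7 = NOT(g6) = NOT 0 = 1
g8 = AND(q, g7) = AND(1, 1) = 1
So g8 = 1 as required.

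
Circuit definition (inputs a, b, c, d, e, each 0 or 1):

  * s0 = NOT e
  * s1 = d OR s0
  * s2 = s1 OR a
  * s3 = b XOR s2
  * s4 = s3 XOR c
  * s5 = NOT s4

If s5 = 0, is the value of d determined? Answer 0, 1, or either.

Both values of d occur among assignments with s5 = 0:
  d=0: a=0, b=0, c=0, d=0, e=0
  d=1: a=0, b=0, c=0, d=1, e=0

either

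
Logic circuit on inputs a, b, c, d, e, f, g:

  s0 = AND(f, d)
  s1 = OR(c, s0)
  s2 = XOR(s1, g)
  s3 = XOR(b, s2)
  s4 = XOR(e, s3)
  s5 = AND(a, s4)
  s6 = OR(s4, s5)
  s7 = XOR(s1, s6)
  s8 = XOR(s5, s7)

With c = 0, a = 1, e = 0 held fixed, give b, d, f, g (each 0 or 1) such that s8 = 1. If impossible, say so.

s8 = XOR(s5, s7) must be 1, so s5 and s7 differ.
Check with c = 0, a = 1, e = 0 and b=1, d=1, f=1, g=0:
s0 = AND(f, d) = AND(1, 1) = 1
s1 = OR(c, s0) = OR(0, 1) = 1
s2 = XOR(s1, g) = XOR(1, 0) = 1
s3 = XOR(b, s2) = XOR(1, 1) = 0
s4 = XOR(e, s3) = XOR(0, 0) = 0
s5 = AND(a, s4) = AND(1, 0) = 0
s6 = OR(s4, s5) = OR(0, 0) = 0
s7 = XOR(s1, s6) = XOR(1, 0) = 1
s8 = XOR(s5, s7) = XOR(0, 1) = 1
So s8 = 1.

b=1, d=1, f=1, g=0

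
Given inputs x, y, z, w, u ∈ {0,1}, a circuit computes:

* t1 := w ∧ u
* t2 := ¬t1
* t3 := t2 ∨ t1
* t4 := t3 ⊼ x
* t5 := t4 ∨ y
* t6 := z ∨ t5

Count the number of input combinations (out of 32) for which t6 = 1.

28

t6 = z ∨ t5 must be 1, so at least one of z, t5 is 1.
Enumerating the 32 input combinations, 28 give t6 = 1 and 4 give t6 = 0.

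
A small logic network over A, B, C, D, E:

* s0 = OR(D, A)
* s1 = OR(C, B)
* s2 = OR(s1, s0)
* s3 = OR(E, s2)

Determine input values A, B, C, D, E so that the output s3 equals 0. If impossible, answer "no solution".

A=0, B=0, C=0, D=0, E=0

s3 = OR(E, s2) must be 0, so both E = 0 and s2 = 0.
s2 = OR(s1, s0) must be 0, so both s1 = 0 and s0 = 0.
Check with A=0, B=0, C=0, D=0, E=0:
s0 = OR(D, A) = OR(0, 0) = 0
s1 = OR(C, B) = OR(0, 0) = 0
s2 = OR(s1, s0) = OR(0, 0) = 0
s3 = OR(E, s2) = OR(0, 0) = 0
So s3 = 0 as required.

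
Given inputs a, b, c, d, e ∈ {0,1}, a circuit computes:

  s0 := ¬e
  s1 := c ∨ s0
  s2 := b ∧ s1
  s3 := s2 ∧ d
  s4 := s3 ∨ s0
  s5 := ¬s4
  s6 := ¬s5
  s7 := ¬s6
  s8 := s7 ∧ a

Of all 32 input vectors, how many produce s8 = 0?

25

s8 = s7 ∧ a must be 0, so at least one of s7, a is 0.
Enumerating the 32 input combinations, 25 give s8 = 0 and 7 give s8 = 1.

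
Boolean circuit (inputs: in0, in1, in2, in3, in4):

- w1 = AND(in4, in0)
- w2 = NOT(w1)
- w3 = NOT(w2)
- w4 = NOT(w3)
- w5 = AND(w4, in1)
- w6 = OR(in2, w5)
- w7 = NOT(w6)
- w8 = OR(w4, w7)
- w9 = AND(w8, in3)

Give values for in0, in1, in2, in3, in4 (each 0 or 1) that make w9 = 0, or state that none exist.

w9 = AND(w8, in3) must be 0, so at least one of w8, in3 is 0.
Check with in0=0, in1=0, in2=1, in3=0, in4=1:
w1 = AND(in4, in0) = AND(1, 0) = 0
w2 = NOT(w1) = NOT 0 = 1
w3 = NOT(w2) = NOT 1 = 0
w4 = NOT(w3) = NOT 0 = 1
w5 = AND(w4, in1) = AND(1, 0) = 0
w6 = OR(in2, w5) = OR(1, 0) = 1
w7 = NOT(w6) = NOT 1 = 0
w8 = OR(w4, w7) = OR(1, 0) = 1
w9 = AND(w8, in3) = AND(1, 0) = 0
So w9 = 0 as required.

in0=0, in1=0, in2=1, in3=0, in4=1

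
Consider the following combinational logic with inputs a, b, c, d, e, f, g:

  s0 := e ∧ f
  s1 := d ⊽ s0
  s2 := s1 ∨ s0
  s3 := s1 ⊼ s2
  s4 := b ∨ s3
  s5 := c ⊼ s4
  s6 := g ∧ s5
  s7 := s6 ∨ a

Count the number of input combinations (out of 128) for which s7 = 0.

s7 = s6 ∨ a must be 0, so both s6 = 0 and a = 0.
Enumerating the 128 input combinations, 45 give s7 = 0 and 83 give s7 = 1.

45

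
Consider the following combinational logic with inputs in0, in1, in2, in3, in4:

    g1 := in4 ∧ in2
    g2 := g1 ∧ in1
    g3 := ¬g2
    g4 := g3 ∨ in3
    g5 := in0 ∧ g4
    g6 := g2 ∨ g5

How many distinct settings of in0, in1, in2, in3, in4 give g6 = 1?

g6 = g2 ∨ g5 must be 1, so at least one of g2, g5 is 1.
Enumerating the 32 input combinations, 18 give g6 = 1 and 14 give g6 = 0.

18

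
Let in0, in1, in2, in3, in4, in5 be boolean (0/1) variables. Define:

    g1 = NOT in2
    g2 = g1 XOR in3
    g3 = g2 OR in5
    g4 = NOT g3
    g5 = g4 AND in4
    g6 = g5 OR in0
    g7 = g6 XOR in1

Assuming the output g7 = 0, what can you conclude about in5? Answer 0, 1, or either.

Both values of in5 occur among assignments with g7 = 0:
  in5=0: in0=0, in1=0, in2=0, in3=0, in4=0, in5=0
  in5=1: in0=0, in1=0, in2=0, in3=0, in4=0, in5=1

either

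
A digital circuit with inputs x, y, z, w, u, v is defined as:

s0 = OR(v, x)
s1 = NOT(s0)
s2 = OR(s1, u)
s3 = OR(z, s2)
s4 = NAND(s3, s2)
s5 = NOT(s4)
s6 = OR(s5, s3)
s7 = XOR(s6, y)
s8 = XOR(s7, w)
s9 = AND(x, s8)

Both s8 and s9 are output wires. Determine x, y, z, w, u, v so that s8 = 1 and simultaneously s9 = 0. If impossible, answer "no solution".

x=0 y=1 z=0 w=1 u=1 v=1

Check with x=0 y=1 z=0 w=1 u=1 v=1:
s0 = OR(v, x) = OR(1, 0) = 1
s1 = NOT(s0) = NOT 1 = 0
s2 = OR(s1, u) = OR(0, 1) = 1
s3 = OR(z, s2) = OR(0, 1) = 1
s4 = NAND(s3, s2) = NAND(1, 1) = 0
s5 = NOT(s4) = NOT 0 = 1
s6 = OR(s5, s3) = OR(1, 1) = 1
s7 = XOR(s6, y) = XOR(1, 1) = 0
s8 = XOR(s7, w) = XOR(0, 1) = 1
s9 = AND(x, s8) = AND(0, 1) = 0
So s8 = 1 and s9 = 0.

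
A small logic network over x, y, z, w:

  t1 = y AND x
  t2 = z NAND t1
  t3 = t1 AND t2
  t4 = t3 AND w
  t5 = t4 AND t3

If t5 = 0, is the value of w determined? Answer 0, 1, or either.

either

Both values of w occur among assignments with t5 = 0:
  w=0: x=0, y=0, z=0, w=0
  w=1: x=0, y=0, z=0, w=1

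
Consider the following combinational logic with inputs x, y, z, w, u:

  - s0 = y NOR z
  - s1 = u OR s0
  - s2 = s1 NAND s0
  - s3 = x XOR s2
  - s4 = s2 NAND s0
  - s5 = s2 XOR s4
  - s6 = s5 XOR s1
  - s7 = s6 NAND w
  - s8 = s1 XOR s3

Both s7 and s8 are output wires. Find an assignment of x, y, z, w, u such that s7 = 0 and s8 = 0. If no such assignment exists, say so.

x=0 y=1 z=0 w=1 u=1

Check with x=0 y=1 z=0 w=1 u=1:
s0 = y NOR z = 1 NOR 0 = 0
s1 = u OR s0 = 1 OR 0 = 1
s2 = s1 NAND s0 = 1 NAND 0 = 1
s3 = x XOR s2 = 0 XOR 1 = 1
s4 = s2 NAND s0 = 1 NAND 0 = 1
s5 = s2 XOR s4 = 1 XOR 1 = 0
s6 = s5 XOR s1 = 0 XOR 1 = 1
s7 = s6 NAND w = 1 NAND 1 = 0
s8 = s1 XOR s3 = 1 XOR 1 = 0
So s7 = 0 and s8 = 0.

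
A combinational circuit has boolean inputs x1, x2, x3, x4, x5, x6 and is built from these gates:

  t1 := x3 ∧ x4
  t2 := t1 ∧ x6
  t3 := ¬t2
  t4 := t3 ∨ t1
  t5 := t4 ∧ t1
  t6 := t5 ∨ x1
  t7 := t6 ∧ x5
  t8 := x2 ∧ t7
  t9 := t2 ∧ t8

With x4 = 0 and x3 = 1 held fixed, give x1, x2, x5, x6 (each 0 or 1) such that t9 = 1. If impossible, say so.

no solution exists

With x4 = 0 and x3 = 1 fixed, none of the 16 settings of x1, x2, x5, x6 give t9 = 1.
For example, with x1=0, x2=1, x5=0, x6=1:
t1 = x3 ∧ x4 = 1 ∧ 0 = 0
t2 = t1 ∧ x6 = 0 ∧ 1 = 0
t3 = ¬t2 = ¬0 = 1
t4 = t3 ∨ t1 = 1 ∨ 0 = 1
t5 = t4 ∧ t1 = 1 ∧ 0 = 0
t6 = t5 ∨ x1 = 0 ∨ 0 = 0
t7 = t6 ∧ x5 = 0 ∧ 0 = 0
t8 = x2 ∧ t7 = 1 ∧ 0 = 0
t9 = t2 ∧ t8 = 0 ∧ 0 = 0
giving t9 = 0 ≠ 1.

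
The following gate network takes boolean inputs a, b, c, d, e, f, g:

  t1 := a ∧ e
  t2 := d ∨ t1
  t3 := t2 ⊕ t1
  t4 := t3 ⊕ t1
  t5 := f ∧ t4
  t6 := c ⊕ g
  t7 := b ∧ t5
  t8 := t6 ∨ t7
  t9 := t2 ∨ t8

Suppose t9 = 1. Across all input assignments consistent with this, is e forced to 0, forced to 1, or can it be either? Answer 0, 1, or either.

Both values of e occur among assignments with t9 = 1:
  e=0: a=0, b=0, c=0, d=0, e=0, f=0, g=1
  e=1: a=0, b=0, c=0, d=0, e=1, f=0, g=1

either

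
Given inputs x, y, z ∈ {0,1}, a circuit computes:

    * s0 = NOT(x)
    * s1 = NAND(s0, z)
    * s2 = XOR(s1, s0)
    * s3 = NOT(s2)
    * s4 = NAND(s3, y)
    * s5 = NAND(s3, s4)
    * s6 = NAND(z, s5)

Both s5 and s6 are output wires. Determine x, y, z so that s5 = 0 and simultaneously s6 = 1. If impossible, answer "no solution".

x=0, y=0, z=0

Check with x=0, y=0, z=0:
s0 = NOT(x) = NOT 0 = 1
s1 = NAND(s0, z) = NAND(1, 0) = 1
s2 = XOR(s1, s0) = XOR(1, 1) = 0
s3 = NOT(s2) = NOT 0 = 1
s4 = NAND(s3, y) = NAND(1, 0) = 1
s5 = NAND(s3, s4) = NAND(1, 1) = 0
s6 = NAND(z, s5) = NAND(0, 0) = 1
So s5 = 0 and s6 = 1.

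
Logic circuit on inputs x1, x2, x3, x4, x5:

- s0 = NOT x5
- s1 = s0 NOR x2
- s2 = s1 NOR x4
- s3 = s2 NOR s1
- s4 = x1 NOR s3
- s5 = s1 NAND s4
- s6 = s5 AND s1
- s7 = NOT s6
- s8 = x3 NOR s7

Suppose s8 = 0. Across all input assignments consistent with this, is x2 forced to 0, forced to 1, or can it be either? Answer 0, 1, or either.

either

Both values of x2 occur among assignments with s8 = 0:
  x2=0: x1=0, x2=0, x3=0, x4=0, x5=0
  x2=1: x1=0, x2=1, x3=0, x4=0, x5=0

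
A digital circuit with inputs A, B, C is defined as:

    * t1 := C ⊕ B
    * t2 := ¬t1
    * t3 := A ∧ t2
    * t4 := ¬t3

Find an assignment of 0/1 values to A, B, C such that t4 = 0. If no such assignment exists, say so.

A=1 B=0 C=0

t4 = ¬t3 must be 0, so t3 = 1.
t3 = A ∧ t2 must be 1, so both A = 1 and t2 = 1.
Check with A=1 B=0 C=0:
t1 = C ⊕ B = 0 ⊕ 0 = 0
t2 = ¬t1 = ¬0 = 1
t3 = A ∧ t2 = 1 ∧ 1 = 1
t4 = ¬t3 = ¬1 = 0
So t4 = 0 as required.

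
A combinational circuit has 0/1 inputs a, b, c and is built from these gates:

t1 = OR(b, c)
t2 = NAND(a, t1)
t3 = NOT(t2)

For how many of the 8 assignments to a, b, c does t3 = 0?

5

t3 = NOT(t2) must be 0, so t2 = 1.
Satisfying assignments:
  a=0, b=0, c=0
  a=0, b=0, c=1
  a=0, b=1, c=0
  a=0, b=1, c=1
  a=1, b=0, c=0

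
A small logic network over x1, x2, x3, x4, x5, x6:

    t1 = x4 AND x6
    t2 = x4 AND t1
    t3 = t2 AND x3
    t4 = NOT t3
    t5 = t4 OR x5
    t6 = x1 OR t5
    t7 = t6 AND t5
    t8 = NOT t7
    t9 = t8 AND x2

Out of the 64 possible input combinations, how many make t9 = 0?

t9 = t8 AND x2 must be 0, so at least one of t8, x2 is 0.
Enumerating the 64 input combinations, 62 give t9 = 0 and 2 give t9 = 1.

62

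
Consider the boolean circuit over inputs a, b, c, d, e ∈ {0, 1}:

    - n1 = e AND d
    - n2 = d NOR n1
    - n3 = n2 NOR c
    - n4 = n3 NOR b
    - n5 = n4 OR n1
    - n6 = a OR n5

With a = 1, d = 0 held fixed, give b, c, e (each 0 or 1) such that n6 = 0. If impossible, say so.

no solution exists

With a = 1, d = 0 fixed, none of the 8 settings of b, c, e give n6 = 0.
For example, with b=0, c=1, e=1:
n1 = e AND d = 1 AND 0 = 0
n2 = d NOR n1 = 0 NOR 0 = 1
n3 = n2 NOR c = 1 NOR 1 = 0
n4 = n3 NOR b = 0 NOR 0 = 1
n5 = n4 OR n1 = 1 OR 0 = 1
n6 = a OR n5 = 1 OR 1 = 1
giving n6 = 1 ≠ 0.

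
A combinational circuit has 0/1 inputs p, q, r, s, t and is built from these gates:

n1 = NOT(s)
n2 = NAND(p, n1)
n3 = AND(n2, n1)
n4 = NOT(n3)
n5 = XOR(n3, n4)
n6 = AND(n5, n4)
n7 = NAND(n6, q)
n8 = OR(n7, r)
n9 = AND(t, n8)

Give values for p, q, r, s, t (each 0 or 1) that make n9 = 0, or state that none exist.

p=0 q=1 r=0 s=0 t=0

Check with p=0 q=1 r=0 s=0 t=0:
n1 = NOT(s) = NOT 0 = 1
n2 = NAND(p, n1) = NAND(0, 1) = 1
n3 = AND(n2, n1) = AND(1, 1) = 1
n4 = NOT(n3) = NOT 1 = 0
n5 = XOR(n3, n4) = XOR(1, 0) = 1
n6 = AND(n5, n4) = AND(1, 0) = 0
n7 = NAND(n6, q) = NAND(0, 1) = 1
n8 = OR(n7, r) = OR(1, 0) = 1
n9 = AND(t, n8) = AND(0, 1) = 0
So n9 = 0 as required.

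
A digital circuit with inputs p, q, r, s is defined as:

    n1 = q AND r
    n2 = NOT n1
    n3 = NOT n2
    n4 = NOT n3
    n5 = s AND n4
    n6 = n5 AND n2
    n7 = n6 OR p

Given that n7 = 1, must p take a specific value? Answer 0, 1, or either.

Both values of p occur among assignments with n7 = 1:
  p=0: p=0, q=0, r=0, s=1
  p=1: p=1, q=0, r=0, s=0

either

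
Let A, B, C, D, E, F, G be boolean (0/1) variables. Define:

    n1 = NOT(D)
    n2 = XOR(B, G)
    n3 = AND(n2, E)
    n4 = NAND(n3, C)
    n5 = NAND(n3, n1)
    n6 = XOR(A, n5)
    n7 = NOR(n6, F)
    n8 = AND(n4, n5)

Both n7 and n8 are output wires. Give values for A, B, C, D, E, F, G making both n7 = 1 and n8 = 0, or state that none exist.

Check with A=0, B=1, C=0, D=0, E=1, F=0, G=0:
n1 = NOT(D) = NOT 0 = 1
n2 = XOR(B, G) = XOR(1, 0) = 1
n3 = AND(n2, E) = AND(1, 1) = 1
n4 = NAND(n3, C) = NAND(1, 0) = 1
n5 = NAND(n3, n1) = NAND(1, 1) = 0
n6 = XOR(A, n5) = XOR(0, 0) = 0
n7 = NOR(n6, F) = NOR(0, 0) = 1
n8 = AND(n4, n5) = AND(1, 0) = 0
So n7 = 1 and n8 = 0.

A=0, B=1, C=0, D=0, E=1, F=0, G=0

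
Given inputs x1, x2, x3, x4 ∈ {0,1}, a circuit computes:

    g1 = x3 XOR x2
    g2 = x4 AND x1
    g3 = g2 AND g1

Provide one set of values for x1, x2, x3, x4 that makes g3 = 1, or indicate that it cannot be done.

g3 = g2 AND g1 must be 1, so both g2 = 1 and g1 = 1.
Check with x1=1, x2=1, x3=0, x4=1:
g1 = x3 XOR x2 = 0 XOR 1 = 1
g2 = x4 AND x1 = 1 AND 1 = 1
g3 = g2 AND g1 = 1 AND 1 = 1
So g3 = 1 as required.

x1=1, x2=1, x3=0, x4=1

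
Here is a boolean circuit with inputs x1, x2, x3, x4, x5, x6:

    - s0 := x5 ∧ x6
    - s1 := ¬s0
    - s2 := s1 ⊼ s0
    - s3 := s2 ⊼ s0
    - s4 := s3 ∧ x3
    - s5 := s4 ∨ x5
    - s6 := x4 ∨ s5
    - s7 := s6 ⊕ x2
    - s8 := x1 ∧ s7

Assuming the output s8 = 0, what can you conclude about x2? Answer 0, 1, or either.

Both values of x2 occur among assignments with s8 = 0:
  x2=0: x1=0, x2=0, x3=0, x4=0, x5=0, x6=0
  x2=1: x1=0, x2=1, x3=0, x4=0, x5=0, x6=0

either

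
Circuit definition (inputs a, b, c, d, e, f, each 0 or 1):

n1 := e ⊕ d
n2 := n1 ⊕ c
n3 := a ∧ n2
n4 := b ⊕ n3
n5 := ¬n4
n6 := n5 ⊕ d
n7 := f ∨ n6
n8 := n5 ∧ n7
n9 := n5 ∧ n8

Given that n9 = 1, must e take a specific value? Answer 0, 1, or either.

Both values of e occur among assignments with n9 = 1:
  e=0: a=0, b=0, c=0, d=0, e=0, f=0
  e=1: a=0, b=0, c=0, d=0, e=1, f=0

either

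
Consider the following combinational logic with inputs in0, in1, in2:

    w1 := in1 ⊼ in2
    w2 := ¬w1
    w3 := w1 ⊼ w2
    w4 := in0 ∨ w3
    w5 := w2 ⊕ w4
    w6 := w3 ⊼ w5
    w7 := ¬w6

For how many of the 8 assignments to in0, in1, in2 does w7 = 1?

6

w7 = ¬w6 must be 1, so w6 = 0.
Satisfying assignments:
  in0=0, in1=0, in2=0
  in0=0, in1=0, in2=1
  in0=0, in1=1, in2=0
  in0=1, in1=0, in2=0
  in0=1, in1=0, in2=1
  in0=1, in1=1, in2=0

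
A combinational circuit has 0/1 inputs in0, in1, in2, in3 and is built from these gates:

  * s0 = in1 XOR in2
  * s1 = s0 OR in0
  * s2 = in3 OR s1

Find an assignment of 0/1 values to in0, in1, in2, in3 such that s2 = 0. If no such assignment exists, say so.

in0=0, in1=1, in2=1, in3=0

s2 = in3 OR s1 must be 0, so both in3 = 0 and s1 = 0.
s1 = s0 OR in0 must be 0, so both s0 = 0 and in0 = 0.
s0 = in1 XOR in2 must be 0, so in1 and in2 are equal.
Check with in0=0, in1=1, in2=1, in3=0:
s0 = in1 XOR in2 = 1 XOR 1 = 0
s1 = s0 OR in0 = 0 OR 0 = 0
s2 = in3 OR s1 = 0 OR 0 = 0
So s2 = 0 as required.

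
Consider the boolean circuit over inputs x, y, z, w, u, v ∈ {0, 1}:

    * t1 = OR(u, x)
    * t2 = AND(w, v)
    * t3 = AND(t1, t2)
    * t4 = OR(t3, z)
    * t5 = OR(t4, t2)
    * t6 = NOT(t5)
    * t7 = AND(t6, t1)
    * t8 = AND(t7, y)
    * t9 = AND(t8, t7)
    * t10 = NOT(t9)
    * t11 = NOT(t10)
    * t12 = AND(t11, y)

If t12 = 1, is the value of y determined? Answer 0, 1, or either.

t12 = AND(t11, y) must be 1, so both t11 = 1 and y = 1.
t11 = NOT(t10) must be 1, so t10 = 0.
Every assignment with t12 = 1 has y = 1; there are 9 such assignment(s).

1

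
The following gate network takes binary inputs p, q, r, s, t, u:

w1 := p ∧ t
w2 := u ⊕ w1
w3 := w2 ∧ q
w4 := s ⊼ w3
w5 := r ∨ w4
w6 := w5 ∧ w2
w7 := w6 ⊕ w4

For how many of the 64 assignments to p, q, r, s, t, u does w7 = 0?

28

w7 = w6 ⊕ w4 must be 0, so w6 and w4 are equal.
Enumerating the 64 input combinations, 28 give w7 = 0 and 36 give w7 = 1.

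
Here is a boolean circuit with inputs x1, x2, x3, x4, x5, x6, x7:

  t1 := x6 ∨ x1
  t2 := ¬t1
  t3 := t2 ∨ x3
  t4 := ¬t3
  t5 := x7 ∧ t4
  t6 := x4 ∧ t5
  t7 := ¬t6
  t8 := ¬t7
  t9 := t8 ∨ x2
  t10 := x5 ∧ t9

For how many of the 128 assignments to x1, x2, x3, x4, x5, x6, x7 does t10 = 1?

35

t10 = x5 ∧ t9 must be 1, so both x5 = 1 and t9 = 1.
t9 = t8 ∨ x2 must be 1, so at least one of t8, x2 is 1.
Enumerating the 128 input combinations, 35 give t10 = 1 and 93 give t10 = 0.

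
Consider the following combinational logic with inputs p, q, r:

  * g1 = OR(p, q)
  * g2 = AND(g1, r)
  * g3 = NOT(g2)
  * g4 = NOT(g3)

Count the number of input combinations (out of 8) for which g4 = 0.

5

g4 = NOT(g3) must be 0, so g3 = 1.
g3 = NOT(g2) must be 1, so g2 = 0.
g2 = AND(g1, r) must be 0, so at least one of g1, r is 0.
Satisfying assignments:
  p=0, q=0, r=0
  p=0, q=0, r=1
  p=0, q=1, r=0
  p=1, q=0, r=0
  p=1, q=1, r=0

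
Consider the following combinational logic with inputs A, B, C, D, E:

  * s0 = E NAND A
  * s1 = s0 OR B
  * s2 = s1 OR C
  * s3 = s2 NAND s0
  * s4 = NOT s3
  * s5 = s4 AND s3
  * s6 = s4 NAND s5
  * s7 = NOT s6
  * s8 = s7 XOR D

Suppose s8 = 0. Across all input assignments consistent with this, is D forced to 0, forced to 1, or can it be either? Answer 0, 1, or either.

0

s8 = s7 XOR D must be 0, so s7 and D are equal.
Every assignment with s8 = 0 has D = 0; there are 16 such assignment(s).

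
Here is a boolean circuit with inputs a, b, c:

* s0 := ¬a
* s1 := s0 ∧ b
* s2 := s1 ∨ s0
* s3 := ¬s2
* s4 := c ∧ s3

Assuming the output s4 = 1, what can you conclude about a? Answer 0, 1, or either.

1

s4 = c ∧ s3 must be 1, so both c = 1 and s3 = 1.
s3 = ¬s2 must be 1, so s2 = 0.
s2 = s1 ∨ s0 must be 0, so both s1 = 0 and s0 = 0.
Every assignment with s4 = 1 has a = 1; there are 2 such assignment(s).
  a=1, b=0, c=1
  a=1, b=1, c=1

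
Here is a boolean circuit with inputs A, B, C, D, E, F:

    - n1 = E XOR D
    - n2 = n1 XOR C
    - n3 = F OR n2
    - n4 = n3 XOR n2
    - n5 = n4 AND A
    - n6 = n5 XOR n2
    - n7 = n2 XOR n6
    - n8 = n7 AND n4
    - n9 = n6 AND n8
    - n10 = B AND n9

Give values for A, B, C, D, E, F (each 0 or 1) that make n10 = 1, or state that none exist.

n10 = B AND n9 must be 1, so both B = 1 and n9 = 1.
Check with A=1 B=1 C=1 D=0 E=1 F=1:
n1 = E XOR D = 1 XOR 0 = 1
n2 = n1 XOR C = 1 XOR 1 = 0
n3 = F OR n2 = 1 OR 0 = 1
n4 = n3 XOR n2 = 1 XOR 0 = 1
n5 = n4 AND A = 1 AND 1 = 1
n6 = n5 XOR n2 = 1 XOR 0 = 1
n7 = n2 XOR n6 = 0 XOR 1 = 1
n8 = n7 AND n4 = 1 AND 1 = 1
n9 = n6 AND n8 = 1 AND 1 = 1
n10 = B AND n9 = 1 AND 1 = 1
So n10 = 1 as required.

A=1 B=1 C=1 D=0 E=1 F=1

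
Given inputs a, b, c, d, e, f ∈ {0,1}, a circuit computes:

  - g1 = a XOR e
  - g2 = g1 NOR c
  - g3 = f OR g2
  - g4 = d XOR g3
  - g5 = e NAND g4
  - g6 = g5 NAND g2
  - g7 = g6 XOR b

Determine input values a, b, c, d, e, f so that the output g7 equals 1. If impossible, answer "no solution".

a=1 b=0 c=1 d=1 e=1 f=0

g7 = g6 XOR b must be 1, so g6 and b differ.
Check with a=1 b=0 c=1 d=1 e=1 f=0:
g1 = a XOR e = 1 XOR 1 = 0
g2 = g1 NOR c = 0 NOR 1 = 0
g3 = f OR g2 = 0 OR 0 = 0
g4 = d XOR g3 = 1 XOR 0 = 1
g5 = e NAND g4 = 1 NAND 1 = 0
g6 = g5 NAND g2 = 0 NAND 0 = 1
g7 = g6 XOR b = 1 XOR 0 = 1
So g7 = 1 as required.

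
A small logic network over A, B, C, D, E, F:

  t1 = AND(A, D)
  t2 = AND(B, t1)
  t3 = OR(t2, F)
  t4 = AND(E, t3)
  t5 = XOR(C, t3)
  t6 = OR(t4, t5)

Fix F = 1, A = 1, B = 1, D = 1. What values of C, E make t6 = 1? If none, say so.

C=0, E=0

t6 = OR(t4, t5) must be 1, so at least one of t4, t5 is 1.
Check with F = 1, A = 1, B = 1, D = 1 and C=0, E=0:
t1 = AND(A, D) = AND(1, 1) = 1
t2 = AND(B, t1) = AND(1, 1) = 1
t3 = OR(t2, F) = OR(1, 1) = 1
t4 = AND(E, t3) = AND(0, 1) = 0
t5 = XOR(C, t3) = XOR(0, 1) = 1
t6 = OR(t4, t5) = OR(0, 1) = 1
So t6 = 1.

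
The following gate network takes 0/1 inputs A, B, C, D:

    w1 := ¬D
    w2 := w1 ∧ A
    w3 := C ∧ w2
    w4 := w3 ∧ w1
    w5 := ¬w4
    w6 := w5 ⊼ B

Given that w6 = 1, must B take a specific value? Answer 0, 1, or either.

either

Both values of B occur among assignments with w6 = 1:
  B=0: A=0, B=0, C=0, D=0
  B=1: A=1, B=1, C=1, D=0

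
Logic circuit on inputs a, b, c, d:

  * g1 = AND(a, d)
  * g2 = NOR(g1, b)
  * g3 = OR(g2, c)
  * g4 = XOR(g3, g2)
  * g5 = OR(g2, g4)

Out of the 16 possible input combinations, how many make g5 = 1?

g5 = OR(g2, g4) must be 1, so at least one of g2, g4 is 1.
Enumerating the 16 input combinations, 11 give g5 = 1 and 5 give g5 = 0.

11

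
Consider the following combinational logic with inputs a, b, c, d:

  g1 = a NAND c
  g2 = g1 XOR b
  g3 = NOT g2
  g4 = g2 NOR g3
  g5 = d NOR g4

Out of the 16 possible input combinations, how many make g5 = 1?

g5 = d NOR g4 must be 1, so both d = 0 and g4 = 0.
Enumerating the 16 input combinations, 8 give g5 = 1 and 8 give g5 = 0.

8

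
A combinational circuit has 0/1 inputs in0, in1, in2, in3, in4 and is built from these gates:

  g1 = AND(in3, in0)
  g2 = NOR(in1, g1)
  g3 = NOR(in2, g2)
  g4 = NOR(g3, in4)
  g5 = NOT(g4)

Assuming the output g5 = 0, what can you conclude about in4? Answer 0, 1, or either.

0

g5 = NOT(g4) must be 0, so g4 = 1.
g4 = NOR(g3, in4) must be 1, so both g3 = 0 and in4 = 0.
g3 = NOR(in2, g2) must be 0, so at least one of in2, g2 is 1.
Every assignment with g5 = 0 has in4 = 0; there are 11 such assignment(s).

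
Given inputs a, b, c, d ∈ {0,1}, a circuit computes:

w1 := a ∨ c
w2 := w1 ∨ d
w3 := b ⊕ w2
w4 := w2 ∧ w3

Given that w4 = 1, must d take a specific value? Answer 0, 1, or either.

either

Both values of d occur among assignments with w4 = 1:
  d=0: a=0, b=0, c=1, d=0
  d=1: a=0, b=0, c=0, d=1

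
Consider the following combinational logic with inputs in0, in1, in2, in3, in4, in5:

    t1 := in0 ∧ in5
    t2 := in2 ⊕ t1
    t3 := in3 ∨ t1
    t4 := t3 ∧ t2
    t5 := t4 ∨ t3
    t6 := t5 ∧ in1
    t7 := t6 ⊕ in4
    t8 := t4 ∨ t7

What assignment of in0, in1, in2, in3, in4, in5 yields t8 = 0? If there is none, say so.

in0=0, in1=1, in2=1, in3=0, in4=0, in5=1

Check with in0=0, in1=1, in2=1, in3=0, in4=0, in5=1:
t1 = in0 ∧ in5 = 0 ∧ 1 = 0
t2 = in2 ⊕ t1 = 1 ⊕ 0 = 1
t3 = in3 ∨ t1 = 0 ∨ 0 = 0
t4 = t3 ∧ t2 = 0 ∧ 1 = 0
t5 = t4 ∨ t3 = 0 ∨ 0 = 0
t6 = t5 ∧ in1 = 0 ∧ 1 = 0
t7 = t6 ⊕ in4 = 0 ⊕ 0 = 0
t8 = t4 ∨ t7 = 0 ∨ 0 = 0
So t8 = 0 as required.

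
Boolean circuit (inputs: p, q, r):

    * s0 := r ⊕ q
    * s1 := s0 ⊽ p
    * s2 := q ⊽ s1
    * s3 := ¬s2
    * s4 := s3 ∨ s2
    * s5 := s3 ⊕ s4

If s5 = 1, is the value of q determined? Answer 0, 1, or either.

0

s5 = s3 ⊕ s4 must be 1, so s3 and s4 differ.
Every assignment with s5 = 1 has q = 0; there are 3 such assignment(s).
  p=0, q=0, r=1
  p=1, q=0, r=0
  p=1, q=0, r=1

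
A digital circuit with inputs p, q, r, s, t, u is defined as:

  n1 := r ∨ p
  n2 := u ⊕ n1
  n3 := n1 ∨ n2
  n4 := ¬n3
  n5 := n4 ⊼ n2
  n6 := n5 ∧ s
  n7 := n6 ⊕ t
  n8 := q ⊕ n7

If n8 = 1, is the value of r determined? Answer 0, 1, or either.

Both values of r occur among assignments with n8 = 1:
  r=0: p=0, q=0, r=0, s=0, t=1, u=0
  r=1: p=0, q=0, r=1, s=0, t=1, u=0

either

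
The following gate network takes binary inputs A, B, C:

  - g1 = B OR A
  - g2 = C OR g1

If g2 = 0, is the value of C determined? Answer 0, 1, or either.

0

g2 = C OR g1 must be 0, so both C = 0 and g1 = 0.
Every assignment with g2 = 0 has C = 0; there are 1 such assignment(s).
  A=0, B=0, C=0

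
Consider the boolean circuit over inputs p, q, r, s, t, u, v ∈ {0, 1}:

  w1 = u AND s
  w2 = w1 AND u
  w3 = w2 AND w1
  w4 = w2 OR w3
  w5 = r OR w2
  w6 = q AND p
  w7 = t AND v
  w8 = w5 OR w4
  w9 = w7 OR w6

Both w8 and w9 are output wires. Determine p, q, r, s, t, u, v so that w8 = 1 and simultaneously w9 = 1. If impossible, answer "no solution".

Check with p=0, q=0, r=1, s=1, t=1, u=0, v=1:
w1 = u AND s = 0 AND 1 = 0
w2 = w1 AND u = 0 AND 0 = 0
w3 = w2 AND w1 = 0 AND 0 = 0
w4 = w2 OR w3 = 0 OR 0 = 0
w5 = r OR w2 = 1 OR 0 = 1
w6 = q AND p = 0 AND 0 = 0
w7 = t AND v = 1 AND 1 = 1
w8 = w5 OR w4 = 1 OR 0 = 1
w9 = w7 OR w6 = 1 OR 0 = 1
So w8 = 1 and w9 = 1.

p=0, q=0, r=1, s=1, t=1, u=0, v=1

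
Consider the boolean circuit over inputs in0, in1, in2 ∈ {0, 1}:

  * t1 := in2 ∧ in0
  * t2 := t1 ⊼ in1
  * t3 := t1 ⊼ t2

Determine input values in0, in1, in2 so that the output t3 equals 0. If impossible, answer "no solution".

t3 = t1 ⊼ t2 must be 0, so both t1 = 1 and t2 = 1.
t1 = in2 ∧ in0 must be 1, so both in2 = 1 and in0 = 1.
t2 = t1 ⊼ in1 must be 1, so at least one of t1, in1 is 0.
Check with in0=1, in1=0, in2=1:
t1 = in2 ∧ in0 = 1 ∧ 1 = 1
t2 = t1 ⊼ in1 = 1 ⊼ 0 = 1
t3 = t1 ⊼ t2 = 1 ⊼ 1 = 0
So t3 = 0 as required.

in0=1, in1=0, in2=1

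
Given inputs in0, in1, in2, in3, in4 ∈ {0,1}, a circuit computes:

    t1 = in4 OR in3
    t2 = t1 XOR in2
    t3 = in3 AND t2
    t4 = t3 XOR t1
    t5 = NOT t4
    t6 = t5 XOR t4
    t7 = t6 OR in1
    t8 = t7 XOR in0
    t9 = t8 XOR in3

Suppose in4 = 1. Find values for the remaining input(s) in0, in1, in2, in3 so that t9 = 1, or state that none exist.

in0=0, in1=1, in2=1, in3=0

Check with in4 = 1 and in0=0, in1=1, in2=1, in3=0:
t1 = in4 OR in3 = 1 OR 0 = 1
t2 = t1 XOR in2 = 1 XOR 1 = 0
t3 = in3 AND t2 = 0 AND 0 = 0
t4 = t3 XOR t1 = 0 XOR 1 = 1
t5 = NOT t4 = NOT 1 = 0
t6 = t5 XOR t4 = 0 XOR 1 = 1
t7 = t6 OR in1 = 1 OR 1 = 1
t8 = t7 XOR in0 = 1 XOR 0 = 1
t9 = t8 XOR in3 = 1 XOR 0 = 1
So t9 = 1.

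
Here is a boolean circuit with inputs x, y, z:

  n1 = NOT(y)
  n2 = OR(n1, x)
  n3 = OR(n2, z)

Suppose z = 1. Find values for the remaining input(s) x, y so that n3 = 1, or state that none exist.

x=0 y=0

n3 = OR(n2, z) must be 1, so at least one of n2, z is 1.
Check with z = 1 and x=0, y=0:
n1 = NOT(y) = NOT 0 = 1
n2 = OR(n1, x) = OR(1, 0) = 1
n3 = OR(n2, z) = OR(1, 1) = 1
So n3 = 1.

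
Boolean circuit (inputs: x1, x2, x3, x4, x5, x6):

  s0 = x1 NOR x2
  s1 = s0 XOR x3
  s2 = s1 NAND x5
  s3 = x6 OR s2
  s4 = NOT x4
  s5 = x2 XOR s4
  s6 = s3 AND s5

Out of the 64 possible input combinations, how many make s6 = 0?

s6 = s3 AND s5 must be 0, so at least one of s3, s5 is 0.
Enumerating the 64 input combinations, 36 give s6 = 0 and 28 give s6 = 1.

36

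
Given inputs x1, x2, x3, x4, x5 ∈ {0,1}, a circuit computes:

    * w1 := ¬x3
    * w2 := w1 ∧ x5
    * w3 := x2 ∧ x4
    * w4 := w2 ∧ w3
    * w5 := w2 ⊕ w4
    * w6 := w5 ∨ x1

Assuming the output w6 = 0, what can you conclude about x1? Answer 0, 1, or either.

0

w6 = w5 ∨ x1 must be 0, so both w5 = 0 and x1 = 0.
w5 = w2 ⊕ w4 must be 0, so w2 and w4 are equal.
Every assignment with w6 = 0 has x1 = 0; there are 13 such assignment(s).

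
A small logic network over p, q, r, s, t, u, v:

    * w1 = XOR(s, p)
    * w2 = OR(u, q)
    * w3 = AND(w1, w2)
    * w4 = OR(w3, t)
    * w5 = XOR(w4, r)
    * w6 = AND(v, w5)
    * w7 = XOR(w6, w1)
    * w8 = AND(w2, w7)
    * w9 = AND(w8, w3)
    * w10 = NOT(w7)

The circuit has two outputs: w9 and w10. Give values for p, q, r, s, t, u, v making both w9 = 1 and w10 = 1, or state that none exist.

no solution exists

Across all 128 input combinations, none give both w9 = 1 and w10 = 1.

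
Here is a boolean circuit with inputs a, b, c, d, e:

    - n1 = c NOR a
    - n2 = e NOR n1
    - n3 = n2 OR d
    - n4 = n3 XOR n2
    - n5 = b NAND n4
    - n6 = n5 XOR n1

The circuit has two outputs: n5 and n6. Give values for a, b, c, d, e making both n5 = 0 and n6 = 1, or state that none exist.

a=0 b=1 c=0 d=1 e=0

Check with a=0 b=1 c=0 d=1 e=0:
n1 = c NOR a = 0 NOR 0 = 1
n2 = e NOR n1 = 0 NOR 1 = 0
n3 = n2 OR d = 0 OR 1 = 1
n4 = n3 XOR n2 = 1 XOR 0 = 1
n5 = b NAND n4 = 1 NAND 1 = 0
n6 = n5 XOR n1 = 0 XOR 1 = 1
So n5 = 0 and n6 = 1.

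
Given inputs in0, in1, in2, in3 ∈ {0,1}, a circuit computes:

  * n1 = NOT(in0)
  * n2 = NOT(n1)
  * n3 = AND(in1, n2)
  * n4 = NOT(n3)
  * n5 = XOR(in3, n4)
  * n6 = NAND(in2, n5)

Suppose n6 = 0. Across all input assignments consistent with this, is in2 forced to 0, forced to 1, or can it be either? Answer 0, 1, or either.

1

n6 = NAND(in2, n5) must be 0, so both in2 = 1 and n5 = 1.
n5 = XOR(in3, n4) must be 1, so in3 and n4 differ.
Every assignment with n6 = 0 has in2 = 1; there are 4 such assignment(s).
  in0=0, in1=0, in2=1, in3=0
  in0=0, in1=1, in2=1, in3=0
  in0=1, in1=0, in2=1, in3=0
  in0=1, in1=1, in2=1, in3=1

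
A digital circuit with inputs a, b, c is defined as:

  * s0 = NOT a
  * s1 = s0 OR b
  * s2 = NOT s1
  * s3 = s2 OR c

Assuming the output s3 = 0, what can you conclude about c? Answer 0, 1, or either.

0

s3 = s2 OR c must be 0, so both s2 = 0 and c = 0.
s2 = NOT s1 must be 0, so s1 = 1.
s1 = s0 OR b must be 1, so at least one of s0, b is 1.
Every assignment with s3 = 0 has c = 0; there are 3 such assignment(s).
  a=0, b=0, c=0
  a=0, b=1, c=0
  a=1, b=1, c=0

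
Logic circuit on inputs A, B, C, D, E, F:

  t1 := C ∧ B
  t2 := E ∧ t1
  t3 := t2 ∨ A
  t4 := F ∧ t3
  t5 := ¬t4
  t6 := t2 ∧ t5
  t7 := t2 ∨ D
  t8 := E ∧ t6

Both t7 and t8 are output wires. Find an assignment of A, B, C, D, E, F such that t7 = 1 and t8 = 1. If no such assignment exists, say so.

A=1 B=1 C=1 D=1 E=1 F=0

Check with A=1 B=1 C=1 D=1 E=1 F=0:
t1 = C ∧ B = 1 ∧ 1 = 1
t2 = E ∧ t1 = 1 ∧ 1 = 1
t3 = t2 ∨ A = 1 ∨ 1 = 1
t4 = F ∧ t3 = 0 ∧ 1 = 0
t5 = ¬t4 = ¬0 = 1
t6 = t2 ∧ t5 = 1 ∧ 1 = 1
t7 = t2 ∨ D = 1 ∨ 1 = 1
t8 = E ∧ t6 = 1 ∧ 1 = 1
So t7 = 1 and t8 = 1.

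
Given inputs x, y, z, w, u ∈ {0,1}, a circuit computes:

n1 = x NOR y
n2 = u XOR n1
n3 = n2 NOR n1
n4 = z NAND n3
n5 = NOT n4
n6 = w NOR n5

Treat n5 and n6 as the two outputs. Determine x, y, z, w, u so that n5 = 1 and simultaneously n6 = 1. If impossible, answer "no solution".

Across all 32 input combinations, none give both n5 = 1 and n6 = 1.

no solution exists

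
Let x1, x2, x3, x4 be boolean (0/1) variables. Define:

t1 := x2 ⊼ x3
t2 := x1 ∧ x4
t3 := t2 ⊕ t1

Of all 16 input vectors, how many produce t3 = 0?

t3 = t2 ⊕ t1 must be 0, so t2 and t1 are equal.
Satisfying assignments:
  x1=0, x2=1, x3=1, x4=0
  x1=0, x2=1, x3=1, x4=1
  x1=1, x2=0, x3=0, x4=1
  x1=1, x2=0, x3=1, x4=1
  x1=1, x2=1, x3=0, x4=1
  x1=1, x2=1, x3=1, x4=0

6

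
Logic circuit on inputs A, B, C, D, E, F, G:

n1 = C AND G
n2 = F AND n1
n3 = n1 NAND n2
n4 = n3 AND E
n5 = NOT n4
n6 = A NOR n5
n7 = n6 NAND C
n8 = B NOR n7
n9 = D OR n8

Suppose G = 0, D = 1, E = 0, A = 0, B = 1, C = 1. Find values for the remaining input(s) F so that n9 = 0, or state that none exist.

With G = 0, D = 1, E = 0, A = 0, B = 1, C = 1 fixed, none of the 2 settings of F give n9 = 0.
For example, with F=0:
n1 = C AND G = 1 AND 0 = 0
n2 = F AND n1 = 0 AND 0 = 0
n3 = n1 NAND n2 = 0 NAND 0 = 1
n4 = n3 AND E = 1 AND 0 = 0
n5 = NOT n4 = NOT 0 = 1
n6 = A NOR n5 = 0 NOR 1 = 0
n7 = n6 NAND C = 0 NAND 1 = 1
n8 = B NOR n7 = 1 NOR 1 = 0
n9 = D OR n8 = 1 OR 0 = 1
giving n9 = 1 ≠ 0.

no solution exists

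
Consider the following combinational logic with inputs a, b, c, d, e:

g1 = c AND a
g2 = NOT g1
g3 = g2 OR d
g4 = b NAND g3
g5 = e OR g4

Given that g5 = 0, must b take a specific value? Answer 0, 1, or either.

1

g5 = e OR g4 must be 0, so both e = 0 and g4 = 0.
Every assignment with g5 = 0 has b = 1; there are 7 such assignment(s).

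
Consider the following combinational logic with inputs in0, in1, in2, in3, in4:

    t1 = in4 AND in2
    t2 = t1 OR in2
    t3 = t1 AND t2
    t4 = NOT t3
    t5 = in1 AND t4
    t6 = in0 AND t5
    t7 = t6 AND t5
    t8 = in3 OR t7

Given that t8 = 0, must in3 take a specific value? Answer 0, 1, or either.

0

t8 = in3 OR t7 must be 0, so both in3 = 0 and t7 = 0.
t7 = t6 AND t5 must be 0, so at least one of t6, t5 is 0.
Every assignment with t8 = 0 has in3 = 0; there are 13 such assignment(s).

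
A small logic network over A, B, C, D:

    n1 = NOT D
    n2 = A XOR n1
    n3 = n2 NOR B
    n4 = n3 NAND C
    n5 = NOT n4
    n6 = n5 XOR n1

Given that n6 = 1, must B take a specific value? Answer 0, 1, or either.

Both values of B occur among assignments with n6 = 1:
  B=0: A=0, B=0, C=0, D=0
  B=1: A=0, B=1, C=0, D=0

either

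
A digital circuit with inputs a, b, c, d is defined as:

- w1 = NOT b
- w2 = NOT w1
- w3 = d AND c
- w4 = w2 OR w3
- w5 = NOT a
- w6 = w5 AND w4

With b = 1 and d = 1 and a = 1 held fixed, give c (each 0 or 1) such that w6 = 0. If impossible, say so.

Check with b = 1 and d = 1 and a = 1 and c=0:
w1 = NOT b = NOT 1 = 0
w2 = NOT w1 = NOT 0 = 1
w3 = d AND c = 1 AND 0 = 0
w4 = w2 OR w3 = 1 OR 0 = 1
w5 = NOT a = NOT 1 = 0
w6 = w5 AND w4 = 0 AND 1 = 0
So w6 = 0.

c=0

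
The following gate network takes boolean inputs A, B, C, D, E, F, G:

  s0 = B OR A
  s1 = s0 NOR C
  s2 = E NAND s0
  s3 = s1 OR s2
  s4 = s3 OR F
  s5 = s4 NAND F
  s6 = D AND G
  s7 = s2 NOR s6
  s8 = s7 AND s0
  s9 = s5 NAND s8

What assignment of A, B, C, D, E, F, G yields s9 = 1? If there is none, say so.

A=0, B=0, C=1, D=0, E=1, F=0, G=1

Check with A=0, B=0, C=1, D=0, E=1, F=0, G=1:
s0 = B OR A = 0 OR 0 = 0
s1 = s0 NOR C = 0 NOR 1 = 0
s2 = E NAND s0 = 1 NAND 0 = 1
s3 = s1 OR s2 = 0 OR 1 = 1
s4 = s3 OR F = 1 OR 0 = 1
s5 = s4 NAND F = 1 NAND 0 = 1
s6 = D AND G = 0 AND 1 = 0
s7 = s2 NOR s6 = 1 NOR 0 = 0
s8 = s7 AND s0 = 0 AND 0 = 0
s9 = s5 NAND s8 = 1 NAND 0 = 1
So s9 = 1 as required.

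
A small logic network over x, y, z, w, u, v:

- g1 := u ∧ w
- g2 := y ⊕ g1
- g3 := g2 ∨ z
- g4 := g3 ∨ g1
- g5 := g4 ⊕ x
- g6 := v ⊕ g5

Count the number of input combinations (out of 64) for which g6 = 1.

g6 = v ⊕ g5 must be 1, so v and g5 differ.
Enumerating the 64 input combinations, 32 give g6 = 1 and 32 give g6 = 0.

32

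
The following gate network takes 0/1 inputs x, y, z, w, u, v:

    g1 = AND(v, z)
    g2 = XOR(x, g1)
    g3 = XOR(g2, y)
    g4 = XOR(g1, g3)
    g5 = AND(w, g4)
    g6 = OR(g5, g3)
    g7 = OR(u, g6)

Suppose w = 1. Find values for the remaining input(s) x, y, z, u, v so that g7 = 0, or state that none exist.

Check with w = 1 and x=1, y=1, z=1, u=0, v=0:
g1 = AND(v, z) = AND(0, 1) = 0
g2 = XOR(x, g1) = XOR(1, 0) = 1
g3 = XOR(g2, y) = XOR(1, 1) = 0
g4 = XOR(g1, g3) = XOR(0, 0) = 0
g5 = AND(w, g4) = AND(1, 0) = 0
g6 = OR(g5, g3) = OR(0, 0) = 0
g7 = OR(u, g6) = OR(0, 0) = 0
So g7 = 0.

x=1, y=1, z=1, u=0, v=0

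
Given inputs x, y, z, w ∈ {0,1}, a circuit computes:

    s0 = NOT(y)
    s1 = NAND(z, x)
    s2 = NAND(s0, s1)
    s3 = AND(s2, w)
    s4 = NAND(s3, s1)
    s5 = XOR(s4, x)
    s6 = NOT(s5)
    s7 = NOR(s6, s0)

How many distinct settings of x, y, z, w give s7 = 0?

13

s7 = NOR(s6, s0) must be 0, so at least one of s6, s0 is 1.
Enumerating the 16 input combinations, 13 give s7 = 0 and 3 give s7 = 1.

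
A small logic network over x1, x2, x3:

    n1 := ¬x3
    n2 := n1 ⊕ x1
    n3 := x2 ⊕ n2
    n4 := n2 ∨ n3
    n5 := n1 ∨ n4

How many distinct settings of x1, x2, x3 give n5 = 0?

1

n5 = n1 ∨ n4 must be 0, so both n1 = 0 and n4 = 0.
n1 = ¬x3 must be 0, so x3 = 1.
n4 = n2 ∨ n3 must be 0, so both n2 = 0 and n3 = 0.
Enumerating the 8 input combinations, 1 give n5 = 0 and 7 give n5 = 1.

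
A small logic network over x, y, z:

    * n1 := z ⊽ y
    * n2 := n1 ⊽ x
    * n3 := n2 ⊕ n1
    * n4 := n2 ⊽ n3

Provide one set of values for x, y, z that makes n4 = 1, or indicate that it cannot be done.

n4 = n2 ⊽ n3 must be 1, so both n2 = 0 and n3 = 0.
n2 = n1 ⊽ x must be 0, so at least one of n1, x is 1.
n3 = n2 ⊕ n1 must be 0, so n2 and n1 are equal.
Check with x=1, y=1, z=0:
n1 = z ⊽ y = 0 ⊽ 1 = 0
n2 = n1 ⊽ x = 0 ⊽ 1 = 0
n3 = n2 ⊕ n1 = 0 ⊕ 0 = 0
n4 = n2 ⊽ n3 = 0 ⊽ 0 = 1
So n4 = 1 as required.

x=1, y=1, z=0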